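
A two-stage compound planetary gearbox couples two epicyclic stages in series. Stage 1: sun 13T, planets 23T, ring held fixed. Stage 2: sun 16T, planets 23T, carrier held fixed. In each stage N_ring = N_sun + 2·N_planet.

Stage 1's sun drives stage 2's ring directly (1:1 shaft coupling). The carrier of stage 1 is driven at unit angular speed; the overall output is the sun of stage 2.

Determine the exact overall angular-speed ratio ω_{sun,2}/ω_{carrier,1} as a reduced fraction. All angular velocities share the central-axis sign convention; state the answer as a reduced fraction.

Stage 1: N_ring = 13 + 2·23 = 59
Stage 1: 13(ω_s−ω_c) = −59(ω_r−ω_c),  ω_r=0, ω_c=1
Stage 1: ω_s = 1 − (59/13)(0−1) = 72/13
  ⇒ ω_s¹/ω_c¹ = 72/13
Stage 2: N_ring = 16 + 2·23 = 62
Stage 2: 16(ω_s−ω_c) = −62(ω_r−ω_c),  ω_c=0, ω_r=1
Stage 2: ω_s = 0 − (62/16)(1−0) = -31/8
  ⇒ ω_s²/ω_r² = -31/8
Coupling ω_r² = ω_s¹ ⇒ overall = 72/13 × -31/8 = -279/13

-279/13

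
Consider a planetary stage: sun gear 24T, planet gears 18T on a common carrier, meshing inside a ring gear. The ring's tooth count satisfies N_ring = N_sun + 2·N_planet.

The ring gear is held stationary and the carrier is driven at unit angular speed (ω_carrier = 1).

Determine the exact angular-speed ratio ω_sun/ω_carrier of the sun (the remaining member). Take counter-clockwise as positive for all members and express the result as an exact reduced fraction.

N_ring = 24 + 2·18 = 60
24(ω_s−ω_c) = −60(ω_r−ω_c),  ω_r=0, ω_c=1
ω_s = 1 − (60/24)(0−1) = 7/2
ω_s/ω_c = 7/2

7/2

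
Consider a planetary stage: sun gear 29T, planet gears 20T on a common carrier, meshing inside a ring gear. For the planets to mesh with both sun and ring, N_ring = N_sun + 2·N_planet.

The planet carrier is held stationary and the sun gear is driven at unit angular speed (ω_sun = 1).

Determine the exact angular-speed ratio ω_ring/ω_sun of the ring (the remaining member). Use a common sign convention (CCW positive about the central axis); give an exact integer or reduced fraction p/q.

-29/69

N_ring = 29 + 2·20 = 69
29(ω_s−ω_c) = −69(ω_r−ω_c),  ω_c=0, ω_s=1
ω_r = 0 − (29/69)(1−0) = -29/69
ω_r/ω_s = -29/69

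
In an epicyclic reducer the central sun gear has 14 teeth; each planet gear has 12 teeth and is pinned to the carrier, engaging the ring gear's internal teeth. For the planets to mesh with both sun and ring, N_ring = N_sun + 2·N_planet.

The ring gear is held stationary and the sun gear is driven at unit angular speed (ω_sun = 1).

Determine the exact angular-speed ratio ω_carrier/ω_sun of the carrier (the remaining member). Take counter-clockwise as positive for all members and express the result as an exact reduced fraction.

N_ring = 14 + 2·12 = 38
14(ω_s−ω_c) = −38(ω_r−ω_c),  ω_r=0, ω_s=1
14(1−ω_c) = −38(0−ω_c)  ⇒  52ω_c = 14  ⇒  ω_c = 7/26
ω_c/ω_s = 7/26

7/26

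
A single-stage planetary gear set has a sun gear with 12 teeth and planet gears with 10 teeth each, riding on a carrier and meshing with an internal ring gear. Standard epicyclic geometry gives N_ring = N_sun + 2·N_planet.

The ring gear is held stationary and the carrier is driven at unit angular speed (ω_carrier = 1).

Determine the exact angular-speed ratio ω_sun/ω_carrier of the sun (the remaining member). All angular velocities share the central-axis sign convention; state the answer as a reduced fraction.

11/3

N_ring = 12 + 2·10 = 32
12(ω_s−ω_c) = −32(ω_r−ω_c),  ω_r=0, ω_c=1
ω_s = 1 − (32/12)(0−1) = 11/3
ω_s/ω_c = 11/3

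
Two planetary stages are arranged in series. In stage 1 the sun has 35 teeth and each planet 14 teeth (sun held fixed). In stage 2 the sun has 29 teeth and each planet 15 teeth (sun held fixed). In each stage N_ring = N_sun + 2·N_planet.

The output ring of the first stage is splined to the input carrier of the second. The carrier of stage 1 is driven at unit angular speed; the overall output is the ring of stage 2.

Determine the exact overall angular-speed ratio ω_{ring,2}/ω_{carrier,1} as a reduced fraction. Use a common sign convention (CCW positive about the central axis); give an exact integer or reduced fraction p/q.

1232/531

Stage 1: N_ring = 35 + 2·14 = 63
Stage 1: 35(ω_s−ω_c) = −63(ω_r−ω_c),  ω_s=0, ω_c=1
Stage 1: ω_r = 1 − (35/63)(0−1) = 14/9
  ⇒ ω_r¹/ω_c¹ = 14/9
Stage 2: N_ring = 29 + 2·15 = 59
Stage 2: 29(ω_s−ω_c) = −59(ω_r−ω_c),  ω_s=0, ω_c=1
Stage 2: ω_r = 1 − (29/59)(0−1) = 88/59
  ⇒ ω_r²/ω_c² = 88/59
Coupling ω_c² = ω_r¹ ⇒ overall = 14/9 × 88/59 = 1232/531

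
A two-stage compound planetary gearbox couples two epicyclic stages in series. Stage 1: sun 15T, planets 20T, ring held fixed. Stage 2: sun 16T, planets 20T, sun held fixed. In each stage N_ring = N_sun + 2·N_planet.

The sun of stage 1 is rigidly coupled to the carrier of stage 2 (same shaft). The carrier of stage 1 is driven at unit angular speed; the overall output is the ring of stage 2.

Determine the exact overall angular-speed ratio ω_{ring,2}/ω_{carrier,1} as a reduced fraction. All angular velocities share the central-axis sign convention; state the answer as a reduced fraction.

6

Stage 1: N_ring = 15 + 2·20 = 55
Stage 1: 15(ω_s−ω_c) = −55(ω_r−ω_c),  ω_r=0, ω_c=1
Stage 1: ω_s = 1 − (55/15)(0−1) = 14/3
  ⇒ ω_s¹/ω_c¹ = 14/3
Stage 2: N_ring = 16 + 2·20 = 56
Stage 2: 16(ω_s−ω_c) = −56(ω_r−ω_c),  ω_s=0, ω_c=1
Stage 2: ω_r = 1 − (16/56)(0−1) = 9/7
  ⇒ ω_r²/ω_c² = 9/7
Coupling ω_c² = ω_s¹ ⇒ overall = 14/3 × 9/7 = 6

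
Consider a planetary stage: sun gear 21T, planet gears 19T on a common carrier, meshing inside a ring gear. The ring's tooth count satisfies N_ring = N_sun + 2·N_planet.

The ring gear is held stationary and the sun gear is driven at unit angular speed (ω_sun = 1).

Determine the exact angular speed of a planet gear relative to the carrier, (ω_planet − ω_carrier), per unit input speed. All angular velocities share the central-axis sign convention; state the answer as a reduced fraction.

-1239/1520

N_ring = 21 + 2·19 = 59
21(ω_s−ω_c) = −59(ω_r−ω_c),  ω_r=0, ω_s=1
21(1−ω_c) = −59(0−ω_c)  ⇒  80ω_c = 21  ⇒  ω_c = 21/80
sun–planet: 21·(1−21/80) = −19·(ω_p−ω_c)  ⇒  ω_p−ω_c = −(21/19)·(59/80) = -1239/1520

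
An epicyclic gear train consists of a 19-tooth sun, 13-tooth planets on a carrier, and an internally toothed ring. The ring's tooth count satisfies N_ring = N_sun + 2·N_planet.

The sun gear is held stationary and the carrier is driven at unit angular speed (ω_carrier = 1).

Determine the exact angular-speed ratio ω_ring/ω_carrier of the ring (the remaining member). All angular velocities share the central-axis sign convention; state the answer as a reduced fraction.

N_ring = 19 + 2·13 = 45
19(ω_s−ω_c) = −45(ω_r−ω_c),  ω_s=0, ω_c=1
ω_r = 1 − (19/45)(0−1) = 64/45
ω_r/ω_c = 64/45

64/45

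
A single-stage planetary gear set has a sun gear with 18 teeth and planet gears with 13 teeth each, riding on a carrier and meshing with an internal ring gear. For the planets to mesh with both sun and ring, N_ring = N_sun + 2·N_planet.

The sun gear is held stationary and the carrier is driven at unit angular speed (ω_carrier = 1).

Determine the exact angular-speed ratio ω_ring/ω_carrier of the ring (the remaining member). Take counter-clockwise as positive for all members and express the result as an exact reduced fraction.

31/22

N_ring = 18 + 2·13 = 44
18(ω_s−ω_c) = −44(ω_r−ω_c),  ω_s=0, ω_c=1
ω_r = 1 − (18/44)(0−1) = 31/22
ω_r/ω_c = 31/22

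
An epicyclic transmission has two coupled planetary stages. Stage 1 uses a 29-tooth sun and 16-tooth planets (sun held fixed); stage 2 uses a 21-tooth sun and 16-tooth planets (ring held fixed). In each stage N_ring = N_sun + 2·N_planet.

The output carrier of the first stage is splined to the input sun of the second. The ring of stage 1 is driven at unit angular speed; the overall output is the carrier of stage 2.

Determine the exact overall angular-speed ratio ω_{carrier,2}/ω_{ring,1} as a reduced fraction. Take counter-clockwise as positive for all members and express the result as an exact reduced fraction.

427/2220

Stage 1: N_ring = 29 + 2·16 = 61
Stage 1: 29(ω_s−ω_c) = −61(ω_r−ω_c),  ω_s=0, ω_r=1
Stage 1: 29(0−ω_c) = −61(1−ω_c)  ⇒  90ω_c = 61  ⇒  ω_c = 61/90
  ⇒ ω_c¹/ω_r¹ = 61/90
Stage 2: N_ring = 21 + 2·16 = 53
Stage 2: 21(ω_s−ω_c) = −53(ω_r−ω_c),  ω_r=0, ω_s=1
Stage 2: 21(1−ω_c) = −53(0−ω_c)  ⇒  74ω_c = 21  ⇒  ω_c = 21/74
  ⇒ ω_c²/ω_s² = 21/74
Coupling ω_s² = ω_c¹ ⇒ overall = 61/90 × 21/74 = 427/2220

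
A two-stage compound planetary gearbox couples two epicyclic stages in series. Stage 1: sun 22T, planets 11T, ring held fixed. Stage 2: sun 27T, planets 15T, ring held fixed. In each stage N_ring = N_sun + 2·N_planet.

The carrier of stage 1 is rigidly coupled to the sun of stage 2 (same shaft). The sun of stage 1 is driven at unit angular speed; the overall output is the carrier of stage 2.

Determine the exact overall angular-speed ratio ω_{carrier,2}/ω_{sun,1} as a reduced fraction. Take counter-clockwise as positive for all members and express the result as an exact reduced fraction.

Stage 1: N_ring = 22 + 2·11 = 44
Stage 1: 22(ω_s−ω_c) = −44(ω_r−ω_c),  ω_r=0, ω_s=1
Stage 1: 22(1−ω_c) = −44(0−ω_c)  ⇒  66ω_c = 22  ⇒  ω_c = 1/3
  ⇒ ω_c¹/ω_s¹ = 1/3
Stage 2: N_ring = 27 + 2·15 = 57
Stage 2: 27(ω_s−ω_c) = −57(ω_r−ω_c),  ω_r=0, ω_s=1
Stage 2: 27(1−ω_c) = −57(0−ω_c)  ⇒  84ω_c = 27  ⇒  ω_c = 9/28
  ⇒ ω_c²/ω_s² = 9/28
Coupling ω_s² = ω_c¹ ⇒ overall = 1/3 × 9/28 = 3/28

3/28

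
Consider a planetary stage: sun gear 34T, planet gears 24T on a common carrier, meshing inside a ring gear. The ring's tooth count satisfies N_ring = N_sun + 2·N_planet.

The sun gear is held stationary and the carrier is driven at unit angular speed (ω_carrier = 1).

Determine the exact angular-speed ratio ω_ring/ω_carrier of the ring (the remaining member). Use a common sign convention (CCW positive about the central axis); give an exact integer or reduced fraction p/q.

58/41

N_ring = 34 + 2·24 = 82
34(ω_s−ω_c) = −82(ω_r−ω_c),  ω_s=0, ω_c=1
ω_r = 1 − (34/82)(0−1) = 58/41
ω_r/ω_c = 58/41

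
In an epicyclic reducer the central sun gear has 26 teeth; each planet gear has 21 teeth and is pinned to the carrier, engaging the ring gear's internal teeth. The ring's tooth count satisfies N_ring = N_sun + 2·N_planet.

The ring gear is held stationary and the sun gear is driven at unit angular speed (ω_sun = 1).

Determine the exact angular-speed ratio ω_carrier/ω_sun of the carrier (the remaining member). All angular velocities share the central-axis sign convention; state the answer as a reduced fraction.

13/47

N_ring = 26 + 2·21 = 68
26(ω_s−ω_c) = −68(ω_r−ω_c),  ω_r=0, ω_s=1
26(1−ω_c) = −68(0−ω_c)  ⇒  94ω_c = 26  ⇒  ω_c = 13/47
ω_c/ω_s = 13/47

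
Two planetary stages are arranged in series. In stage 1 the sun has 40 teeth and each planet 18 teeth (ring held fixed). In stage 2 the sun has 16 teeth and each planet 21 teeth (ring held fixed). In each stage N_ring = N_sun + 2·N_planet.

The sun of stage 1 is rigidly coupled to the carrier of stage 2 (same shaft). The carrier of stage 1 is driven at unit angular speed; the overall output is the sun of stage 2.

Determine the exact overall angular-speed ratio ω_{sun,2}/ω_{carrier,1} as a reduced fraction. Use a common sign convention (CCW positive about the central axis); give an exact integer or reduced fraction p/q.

1073/80

Stage 1: N_ring = 40 + 2·18 = 76
Stage 1: 40(ω_s−ω_c) = −76(ω_r−ω_c),  ω_r=0, ω_c=1
Stage 1: ω_s = 1 − (76/40)(0−1) = 29/10
  ⇒ ω_s¹/ω_c¹ = 29/10
Stage 2: N_ring = 16 + 2·21 = 58
Stage 2: 16(ω_s−ω_c) = −58(ω_r−ω_c),  ω_r=0, ω_c=1
Stage 2: ω_s = 1 − (58/16)(0−1) = 37/8
  ⇒ ω_s²/ω_c² = 37/8
Coupling ω_c² = ω_s¹ ⇒ overall = 29/10 × 37/8 = 1073/80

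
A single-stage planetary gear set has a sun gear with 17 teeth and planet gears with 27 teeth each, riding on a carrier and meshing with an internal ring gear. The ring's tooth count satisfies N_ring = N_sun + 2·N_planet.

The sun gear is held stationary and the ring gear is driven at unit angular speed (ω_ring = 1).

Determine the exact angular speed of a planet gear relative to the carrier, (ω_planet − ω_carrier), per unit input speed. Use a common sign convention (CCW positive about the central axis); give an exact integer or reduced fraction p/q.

1207/2376

N_ring = 17 + 2·27 = 71
17(ω_s−ω_c) = −71(ω_r−ω_c),  ω_s=0, ω_r=1
17(0−ω_c) = −71(1−ω_c)  ⇒  88ω_c = 71  ⇒  ω_c = 71/88
sun–planet: 17·(0−71/88) = −27·(ω_p−ω_c)  ⇒  ω_p−ω_c = −(17/27)·(-71/88) = 1207/2376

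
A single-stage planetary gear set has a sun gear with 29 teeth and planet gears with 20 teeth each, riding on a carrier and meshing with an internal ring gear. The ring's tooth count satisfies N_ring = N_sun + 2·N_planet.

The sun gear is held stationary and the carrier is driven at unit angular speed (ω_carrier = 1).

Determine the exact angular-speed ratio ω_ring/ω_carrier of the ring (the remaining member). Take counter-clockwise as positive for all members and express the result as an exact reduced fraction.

98/69

N_ring = 29 + 2·20 = 69
29(ω_s−ω_c) = −69(ω_r−ω_c),  ω_s=0, ω_c=1
ω_r = 1 − (29/69)(0−1) = 98/69
ω_r/ω_c = 98/69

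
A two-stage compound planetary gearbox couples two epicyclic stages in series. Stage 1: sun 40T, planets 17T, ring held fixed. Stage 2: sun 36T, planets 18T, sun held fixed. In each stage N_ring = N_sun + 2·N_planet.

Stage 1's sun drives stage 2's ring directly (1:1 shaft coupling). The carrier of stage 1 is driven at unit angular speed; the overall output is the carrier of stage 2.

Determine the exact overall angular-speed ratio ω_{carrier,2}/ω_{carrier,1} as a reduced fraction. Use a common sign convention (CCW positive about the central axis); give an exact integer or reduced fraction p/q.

Stage 1: N_ring = 40 + 2·17 = 74
Stage 1: 40(ω_s−ω_c) = −74(ω_r−ω_c),  ω_r=0, ω_c=1
Stage 1: ω_s = 1 − (74/40)(0−1) = 57/20
  ⇒ ω_s¹/ω_c¹ = 57/20
Stage 2: N_ring = 36 + 2·18 = 72
Stage 2: 36(ω_s−ω_c) = −72(ω_r−ω_c),  ω_s=0, ω_r=1
Stage 2: 36(0−ω_c) = −72(1−ω_c)  ⇒  108ω_c = 72  ⇒  ω_c = 2/3
  ⇒ ω_c²/ω_r² = 2/3
Coupling ω_r² = ω_s¹ ⇒ overall = 57/20 × 2/3 = 19/10

19/10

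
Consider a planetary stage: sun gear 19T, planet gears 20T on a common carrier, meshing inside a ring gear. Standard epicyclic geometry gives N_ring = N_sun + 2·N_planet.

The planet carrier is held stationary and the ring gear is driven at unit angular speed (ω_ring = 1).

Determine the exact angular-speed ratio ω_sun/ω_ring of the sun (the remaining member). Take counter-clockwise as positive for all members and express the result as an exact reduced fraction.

N_ring = 19 + 2·20 = 59
19(ω_s−ω_c) = −59(ω_r−ω_c),  ω_c=0, ω_r=1
ω_s = 0 − (59/19)(1−0) = -59/19
ω_s/ω_r = -59/19

-59/19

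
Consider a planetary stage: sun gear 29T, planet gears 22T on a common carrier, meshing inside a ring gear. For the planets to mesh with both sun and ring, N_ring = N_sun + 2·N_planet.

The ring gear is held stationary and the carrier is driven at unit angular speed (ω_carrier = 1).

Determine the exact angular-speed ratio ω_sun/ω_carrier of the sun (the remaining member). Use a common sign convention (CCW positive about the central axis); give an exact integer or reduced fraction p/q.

N_ring = 29 + 2·22 = 73
29(ω_s−ω_c) = −73(ω_r−ω_c),  ω_r=0, ω_c=1
ω_s = 1 − (73/29)(0−1) = 102/29
ω_s/ω_c = 102/29

102/29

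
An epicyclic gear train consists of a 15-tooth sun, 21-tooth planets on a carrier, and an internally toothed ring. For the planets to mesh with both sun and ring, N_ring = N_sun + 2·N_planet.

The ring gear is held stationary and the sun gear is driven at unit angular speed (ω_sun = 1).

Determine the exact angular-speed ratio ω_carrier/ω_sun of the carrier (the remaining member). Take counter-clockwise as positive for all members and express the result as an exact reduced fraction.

5/24

N_ring = 15 + 2·21 = 57
15(ω_s−ω_c) = −57(ω_r−ω_c),  ω_r=0, ω_s=1
15(1−ω_c) = −57(0−ω_c)  ⇒  72ω_c = 15  ⇒  ω_c = 5/24
ω_c/ω_s = 5/24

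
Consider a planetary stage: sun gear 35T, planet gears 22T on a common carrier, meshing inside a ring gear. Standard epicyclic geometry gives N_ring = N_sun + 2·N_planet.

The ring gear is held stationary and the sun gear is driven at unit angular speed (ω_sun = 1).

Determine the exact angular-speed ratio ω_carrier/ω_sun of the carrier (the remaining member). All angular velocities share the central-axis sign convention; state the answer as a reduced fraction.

35/114

N_ring = 35 + 2·22 = 79
35(ω_s−ω_c) = −79(ω_r−ω_c),  ω_r=0, ω_s=1
35(1−ω_c) = −79(0−ω_c)  ⇒  114ω_c = 35  ⇒  ω_c = 35/114
ω_c/ω_s = 35/114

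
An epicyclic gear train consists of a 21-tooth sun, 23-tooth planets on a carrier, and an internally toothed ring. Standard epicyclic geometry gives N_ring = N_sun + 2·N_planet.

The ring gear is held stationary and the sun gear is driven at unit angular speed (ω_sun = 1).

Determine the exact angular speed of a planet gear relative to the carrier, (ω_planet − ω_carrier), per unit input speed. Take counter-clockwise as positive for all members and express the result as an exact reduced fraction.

-1407/2024

N_ring = 21 + 2·23 = 67
21(ω_s−ω_c) = −67(ω_r−ω_c),  ω_r=0, ω_s=1
21(1−ω_c) = −67(0−ω_c)  ⇒  88ω_c = 21  ⇒  ω_c = 21/88
sun–planet: 21·(1−21/88) = −23·(ω_p−ω_c)  ⇒  ω_p−ω_c = −(21/23)·(67/88) = -1407/2024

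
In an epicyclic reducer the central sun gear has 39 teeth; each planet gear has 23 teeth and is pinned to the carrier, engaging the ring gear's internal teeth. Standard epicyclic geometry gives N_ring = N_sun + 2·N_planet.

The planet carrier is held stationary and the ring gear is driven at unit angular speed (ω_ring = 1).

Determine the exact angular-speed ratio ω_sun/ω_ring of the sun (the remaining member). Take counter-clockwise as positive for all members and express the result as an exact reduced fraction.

N_ring = 39 + 2·23 = 85
39(ω_s−ω_c) = −85(ω_r−ω_c),  ω_c=0, ω_r=1
ω_s = 0 − (85/39)(1−0) = -85/39
ω_s/ω_r = -85/39

-85/39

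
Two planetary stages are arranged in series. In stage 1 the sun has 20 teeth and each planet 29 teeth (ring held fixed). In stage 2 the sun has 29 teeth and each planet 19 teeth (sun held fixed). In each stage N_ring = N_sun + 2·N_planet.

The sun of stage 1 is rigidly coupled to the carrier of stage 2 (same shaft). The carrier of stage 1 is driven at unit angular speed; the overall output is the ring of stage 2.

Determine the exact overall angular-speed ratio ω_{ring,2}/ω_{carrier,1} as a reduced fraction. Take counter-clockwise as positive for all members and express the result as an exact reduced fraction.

Stage 1: N_ring = 20 + 2·29 = 78
Stage 1: 20(ω_s−ω_c) = −78(ω_r−ω_c),  ω_r=0, ω_c=1
Stage 1: ω_s = 1 − (78/20)(0−1) = 49/10
  ⇒ ω_s¹/ω_c¹ = 49/10
Stage 2: N_ring = 29 + 2·19 = 67
Stage 2: 29(ω_s−ω_c) = −67(ω_r−ω_c),  ω_s=0, ω_c=1
Stage 2: ω_r = 1 − (29/67)(0−1) = 96/67
  ⇒ ω_r²/ω_c² = 96/67
Coupling ω_c² = ω_s¹ ⇒ overall = 49/10 × 96/67 = 2352/335

2352/335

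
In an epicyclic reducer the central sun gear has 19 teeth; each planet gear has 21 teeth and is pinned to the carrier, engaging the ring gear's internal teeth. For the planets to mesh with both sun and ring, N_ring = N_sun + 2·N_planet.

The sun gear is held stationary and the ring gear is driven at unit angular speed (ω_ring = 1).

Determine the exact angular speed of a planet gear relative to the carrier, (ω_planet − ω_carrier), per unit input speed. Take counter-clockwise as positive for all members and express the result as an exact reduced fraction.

1159/1680

N_ring = 19 + 2·21 = 61
19(ω_s−ω_c) = −61(ω_r−ω_c),  ω_s=0, ω_r=1
19(0−ω_c) = −61(1−ω_c)  ⇒  80ω_c = 61  ⇒  ω_c = 61/80
sun–planet: 19·(0−61/80) = −21·(ω_p−ω_c)  ⇒  ω_p−ω_c = −(19/21)·(-61/80) = 1159/1680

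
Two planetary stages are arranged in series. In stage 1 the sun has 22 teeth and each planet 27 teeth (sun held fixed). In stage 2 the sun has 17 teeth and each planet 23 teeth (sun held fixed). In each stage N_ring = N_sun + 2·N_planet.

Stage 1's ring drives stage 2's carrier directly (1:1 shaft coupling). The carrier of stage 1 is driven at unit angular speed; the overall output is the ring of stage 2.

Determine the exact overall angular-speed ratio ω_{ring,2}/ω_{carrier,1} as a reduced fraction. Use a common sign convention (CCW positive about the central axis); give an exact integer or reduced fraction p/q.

280/171

Stage 1: N_ring = 22 + 2·27 = 76
Stage 1: 22(ω_s−ω_c) = −76(ω_r−ω_c),  ω_s=0, ω_c=1
Stage 1: ω_r = 1 − (22/76)(0−1) = 49/38
  ⇒ ω_r¹/ω_c¹ = 49/38
Stage 2: N_ring = 17 + 2·23 = 63
Stage 2: 17(ω_s−ω_c) = −63(ω_r−ω_c),  ω_s=0, ω_c=1
Stage 2: ω_r = 1 − (17/63)(0−1) = 80/63
  ⇒ ω_r²/ω_c² = 80/63
Coupling ω_c² = ω_r¹ ⇒ overall = 49/38 × 80/63 = 280/171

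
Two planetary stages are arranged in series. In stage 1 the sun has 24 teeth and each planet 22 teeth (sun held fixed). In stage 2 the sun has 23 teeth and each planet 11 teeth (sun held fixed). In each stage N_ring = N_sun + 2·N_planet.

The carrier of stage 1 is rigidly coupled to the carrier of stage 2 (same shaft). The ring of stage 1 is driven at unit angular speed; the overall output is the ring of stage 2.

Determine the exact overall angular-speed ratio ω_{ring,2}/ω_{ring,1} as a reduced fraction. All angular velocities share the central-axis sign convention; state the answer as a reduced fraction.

1156/1035

Stage 1: N_ring = 24 + 2·22 = 68
Stage 1: 24(ω_s−ω_c) = −68(ω_r−ω_c),  ω_s=0, ω_r=1
Stage 1: 24(0−ω_c) = −68(1−ω_c)  ⇒  92ω_c = 68  ⇒  ω_c = 17/23
  ⇒ ω_c¹/ω_r¹ = 17/23
Stage 2: N_ring = 23 + 2·11 = 45
Stage 2: 23(ω_s−ω_c) = −45(ω_r−ω_c),  ω_s=0, ω_c=1
Stage 2: ω_r = 1 − (23/45)(0−1) = 68/45
  ⇒ ω_r²/ω_c² = 68/45
Coupling ω_c² = ω_c¹ ⇒ overall = 17/23 × 68/45 = 1156/1035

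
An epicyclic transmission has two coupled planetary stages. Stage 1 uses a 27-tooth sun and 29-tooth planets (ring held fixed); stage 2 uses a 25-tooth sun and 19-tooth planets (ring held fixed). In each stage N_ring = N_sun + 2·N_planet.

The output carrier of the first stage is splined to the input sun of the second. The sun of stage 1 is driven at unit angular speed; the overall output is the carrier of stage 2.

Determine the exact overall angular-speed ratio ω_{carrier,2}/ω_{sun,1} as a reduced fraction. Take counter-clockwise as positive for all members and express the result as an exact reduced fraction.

675/9856

Stage 1: N_ring = 27 + 2·29 = 85
Stage 1: 27(ω_s−ω_c) = −85(ω_r−ω_c),  ω_r=0, ω_s=1
Stage 1: 27(1−ω_c) = −85(0−ω_c)  ⇒  112ω_c = 27  ⇒  ω_c = 27/112
  ⇒ ω_c¹/ω_s¹ = 27/112
Stage 2: N_ring = 25 + 2·19 = 63
Stage 2: 25(ω_s−ω_c) = −63(ω_r−ω_c),  ω_r=0, ω_s=1
Stage 2: 25(1−ω_c) = −63(0−ω_c)  ⇒  88ω_c = 25  ⇒  ω_c = 25/88
  ⇒ ω_c²/ω_s² = 25/88
Coupling ω_s² = ω_c¹ ⇒ overall = 27/112 × 25/88 = 675/9856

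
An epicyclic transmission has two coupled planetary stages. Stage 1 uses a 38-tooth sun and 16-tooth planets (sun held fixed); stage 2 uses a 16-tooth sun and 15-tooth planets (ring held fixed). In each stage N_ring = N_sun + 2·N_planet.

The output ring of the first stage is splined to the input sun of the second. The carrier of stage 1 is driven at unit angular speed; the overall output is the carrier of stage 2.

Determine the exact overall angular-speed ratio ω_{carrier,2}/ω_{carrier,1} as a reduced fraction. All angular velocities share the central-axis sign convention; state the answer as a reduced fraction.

Stage 1: N_ring = 38 + 2·16 = 70
Stage 1: 38(ω_s−ω_c) = −70(ω_r−ω_c),  ω_s=0, ω_c=1
Stage 1: ω_r = 1 − (38/70)(0−1) = 54/35
  ⇒ ω_r¹/ω_c¹ = 54/35
Stage 2: N_ring = 16 + 2·15 = 46
Stage 2: 16(ω_s−ω_c) = −46(ω_r−ω_c),  ω_r=0, ω_s=1
Stage 2: 16(1−ω_c) = −46(0−ω_c)  ⇒  62ω_c = 16  ⇒  ω_c = 8/31
  ⇒ ω_c²/ω_s² = 8/31
Coupling ω_s² = ω_r¹ ⇒ overall = 54/35 × 8/31 = 432/1085

432/1085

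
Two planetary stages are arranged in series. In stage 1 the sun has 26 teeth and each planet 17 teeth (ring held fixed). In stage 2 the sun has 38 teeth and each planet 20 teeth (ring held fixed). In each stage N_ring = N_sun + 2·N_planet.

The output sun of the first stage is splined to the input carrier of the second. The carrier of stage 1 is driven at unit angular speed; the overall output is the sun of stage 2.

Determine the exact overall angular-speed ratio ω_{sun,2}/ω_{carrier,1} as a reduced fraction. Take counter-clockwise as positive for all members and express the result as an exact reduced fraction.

Stage 1: N_ring = 26 + 2·17 = 60
Stage 1: 26(ω_s−ω_c) = −60(ω_r−ω_c),  ω_r=0, ω_c=1
Stage 1: ω_s = 1 − (60/26)(0−1) = 43/13
  ⇒ ω_s¹/ω_c¹ = 43/13
Stage 2: N_ring = 38 + 2·20 = 78
Stage 2: 38(ω_s−ω_c) = −78(ω_r−ω_c),  ω_r=0, ω_c=1
Stage 2: ω_s = 1 − (78/38)(0−1) = 58/19
  ⇒ ω_s²/ω_c² = 58/19
Coupling ω_c² = ω_s¹ ⇒ overall = 43/13 × 58/19 = 2494/247

2494/247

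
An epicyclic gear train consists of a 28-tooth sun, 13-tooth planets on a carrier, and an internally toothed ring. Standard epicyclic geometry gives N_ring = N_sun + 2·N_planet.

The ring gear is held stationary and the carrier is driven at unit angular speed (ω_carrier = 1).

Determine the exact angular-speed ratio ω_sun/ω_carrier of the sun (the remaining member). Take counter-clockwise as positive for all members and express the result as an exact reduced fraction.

N_ring = 28 + 2·13 = 54
28(ω_s−ω_c) = −54(ω_r−ω_c),  ω_r=0, ω_c=1
ω_s = 1 − (54/28)(0−1) = 41/14
ω_s/ω_c = 41/14

41/14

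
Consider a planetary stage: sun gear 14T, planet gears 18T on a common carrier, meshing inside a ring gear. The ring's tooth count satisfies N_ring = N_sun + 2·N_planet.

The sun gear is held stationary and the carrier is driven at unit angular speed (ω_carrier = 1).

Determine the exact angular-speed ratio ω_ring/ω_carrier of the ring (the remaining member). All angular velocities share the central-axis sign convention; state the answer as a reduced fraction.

N_ring = 14 + 2·18 = 50
14(ω_s−ω_c) = −50(ω_r−ω_c),  ω_s=0, ω_c=1
ω_r = 1 − (14/50)(0−1) = 32/25
ω_r/ω_c = 32/25

32/25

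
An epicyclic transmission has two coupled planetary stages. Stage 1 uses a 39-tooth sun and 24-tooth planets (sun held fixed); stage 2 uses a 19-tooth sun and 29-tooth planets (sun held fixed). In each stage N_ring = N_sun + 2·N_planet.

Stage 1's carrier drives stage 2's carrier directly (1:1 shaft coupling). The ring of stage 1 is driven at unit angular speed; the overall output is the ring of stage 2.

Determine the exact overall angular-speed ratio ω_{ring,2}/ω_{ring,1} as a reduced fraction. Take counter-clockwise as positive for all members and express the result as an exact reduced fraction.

Stage 1: N_ring = 39 + 2·24 = 87
Stage 1: 39(ω_s−ω_c) = −87(ω_r−ω_c),  ω_s=0, ω_r=1
Stage 1: 39(0−ω_c) = −87(1−ω_c)  ⇒  126ω_c = 87  ⇒  ω_c = 29/42
  ⇒ ω_c¹/ω_r¹ = 29/42
Stage 2: N_ring = 19 + 2·29 = 77
Stage 2: 19(ω_s−ω_c) = −77(ω_r−ω_c),  ω_s=0, ω_c=1
Stage 2: ω_r = 1 − (19/77)(0−1) = 96/77
  ⇒ ω_r²/ω_c² = 96/77
Coupling ω_c² = ω_c¹ ⇒ overall = 29/42 × 96/77 = 464/539

464/539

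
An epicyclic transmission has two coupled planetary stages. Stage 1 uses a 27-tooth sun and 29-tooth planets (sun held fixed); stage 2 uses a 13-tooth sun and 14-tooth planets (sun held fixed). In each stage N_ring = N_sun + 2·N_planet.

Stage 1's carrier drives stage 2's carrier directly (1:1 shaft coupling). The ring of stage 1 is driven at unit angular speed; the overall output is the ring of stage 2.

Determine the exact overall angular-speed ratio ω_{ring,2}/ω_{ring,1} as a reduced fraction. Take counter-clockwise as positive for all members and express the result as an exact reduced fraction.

2295/2296

Stage 1: N_ring = 27 + 2·29 = 85
Stage 1: 27(ω_s−ω_c) = −85(ω_r−ω_c),  ω_s=0, ω_r=1
Stage 1: 27(0−ω_c) = −85(1−ω_c)  ⇒  112ω_c = 85  ⇒  ω_c = 85/112
  ⇒ ω_c¹/ω_r¹ = 85/112
Stage 2: N_ring = 13 + 2·14 = 41
Stage 2: 13(ω_s−ω_c) = −41(ω_r−ω_c),  ω_s=0, ω_c=1
Stage 2: ω_r = 1 − (13/41)(0−1) = 54/41
  ⇒ ω_r²/ω_c² = 54/41
Coupling ω_c² = ω_c¹ ⇒ overall = 85/112 × 54/41 = 2295/2296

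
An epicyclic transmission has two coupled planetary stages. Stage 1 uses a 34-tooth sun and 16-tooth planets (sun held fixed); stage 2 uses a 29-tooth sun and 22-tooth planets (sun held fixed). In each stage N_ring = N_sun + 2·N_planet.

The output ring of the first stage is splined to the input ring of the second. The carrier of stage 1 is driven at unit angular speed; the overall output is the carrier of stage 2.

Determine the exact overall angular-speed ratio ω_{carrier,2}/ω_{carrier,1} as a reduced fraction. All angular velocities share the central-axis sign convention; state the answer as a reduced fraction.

1825/1683

Stage 1: N_ring = 34 + 2·16 = 66
Stage 1: 34(ω_s−ω_c) = −66(ω_r−ω_c),  ω_s=0, ω_c=1
Stage 1: ω_r = 1 − (34/66)(0−1) = 50/33
  ⇒ ω_r¹/ω_c¹ = 50/33
Stage 2: N_ring = 29 + 2·22 = 73
Stage 2: 29(ω_s−ω_c) = −73(ω_r−ω_c),  ω_s=0, ω_r=1
Stage 2: 29(0−ω_c) = −73(1−ω_c)  ⇒  102ω_c = 73  ⇒  ω_c = 73/102
  ⇒ ω_c²/ω_r² = 73/102
Coupling ω_r² = ω_r¹ ⇒ overall = 50/33 × 73/102 = 1825/1683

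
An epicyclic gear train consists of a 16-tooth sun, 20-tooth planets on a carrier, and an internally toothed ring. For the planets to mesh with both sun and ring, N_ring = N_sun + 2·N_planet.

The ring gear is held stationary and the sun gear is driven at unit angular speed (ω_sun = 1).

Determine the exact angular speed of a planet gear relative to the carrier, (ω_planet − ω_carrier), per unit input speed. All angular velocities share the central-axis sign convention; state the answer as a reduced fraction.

N_ring = 16 + 2·20 = 56
16(ω_s−ω_c) = −56(ω_r−ω_c),  ω_r=0, ω_s=1
16(1−ω_c) = −56(0−ω_c)  ⇒  72ω_c = 16  ⇒  ω_c = 2/9
sun–planet: 16·(1−2/9) = −20·(ω_p−ω_c)  ⇒  ω_p−ω_c = −(16/20)·(7/9) = -28/45

-28/45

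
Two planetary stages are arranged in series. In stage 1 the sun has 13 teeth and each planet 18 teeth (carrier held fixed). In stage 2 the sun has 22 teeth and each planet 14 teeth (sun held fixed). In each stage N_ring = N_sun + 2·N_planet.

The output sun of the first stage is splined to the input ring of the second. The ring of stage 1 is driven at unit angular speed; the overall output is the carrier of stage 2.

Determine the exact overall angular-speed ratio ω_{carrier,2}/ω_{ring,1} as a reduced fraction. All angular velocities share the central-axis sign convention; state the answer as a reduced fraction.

Stage 1: N_ring = 13 + 2·18 = 49
Stage 1: 13(ω_s−ω_c) = −49(ω_r−ω_c),  ω_c=0, ω_r=1
Stage 1: ω_s = 0 − (49/13)(1−0) = -49/13
  ⇒ ω_s¹/ω_r¹ = -49/13
Stage 2: N_ring = 22 + 2·14 = 50
Stage 2: 22(ω_s−ω_c) = −50(ω_r−ω_c),  ω_s=0, ω_r=1
Stage 2: 22(0−ω_c) = −50(1−ω_c)  ⇒  72ω_c = 50  ⇒  ω_c = 25/36
  ⇒ ω_c²/ω_r² = 25/36
Coupling ω_r² = ω_s¹ ⇒ overall = -49/13 × 25/36 = -1225/468

-1225/468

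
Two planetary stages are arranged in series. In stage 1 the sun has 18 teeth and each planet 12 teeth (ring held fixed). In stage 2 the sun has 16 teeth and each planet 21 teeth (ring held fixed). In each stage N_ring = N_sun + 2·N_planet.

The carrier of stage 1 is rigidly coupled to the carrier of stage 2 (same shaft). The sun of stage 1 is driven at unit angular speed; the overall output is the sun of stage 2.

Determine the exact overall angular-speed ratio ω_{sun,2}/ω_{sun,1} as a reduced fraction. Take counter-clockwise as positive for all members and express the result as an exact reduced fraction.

Stage 1: N_ring = 18 + 2·12 = 42
Stage 1: 18(ω_s−ω_c) = −42(ω_r−ω_c),  ω_r=0, ω_s=1
Stage 1: 18(1−ω_c) = −42(0−ω_c)  ⇒  60ω_c = 18  ⇒  ω_c = 3/10
  ⇒ ω_c¹/ω_s¹ = 3/10
Stage 2: N_ring = 16 + 2·21 = 58
Stage 2: 16(ω_s−ω_c) = −58(ω_r−ω_c),  ω_r=0, ω_c=1
Stage 2: ω_s = 1 − (58/16)(0−1) = 37/8
  ⇒ ω_s²/ω_c² = 37/8
Coupling ω_c² = ω_c¹ ⇒ overall = 3/10 × 37/8 = 111/80

111/80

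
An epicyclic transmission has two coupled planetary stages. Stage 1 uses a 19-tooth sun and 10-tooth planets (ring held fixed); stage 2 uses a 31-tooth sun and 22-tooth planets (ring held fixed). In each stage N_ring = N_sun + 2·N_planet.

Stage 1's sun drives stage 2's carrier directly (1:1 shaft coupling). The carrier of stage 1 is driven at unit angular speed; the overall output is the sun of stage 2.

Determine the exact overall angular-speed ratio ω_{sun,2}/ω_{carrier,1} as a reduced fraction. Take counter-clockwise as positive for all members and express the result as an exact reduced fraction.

6148/589

Stage 1: N_ring = 19 + 2·10 = 39
Stage 1: 19(ω_s−ω_c) = −39(ω_r−ω_c),  ω_r=0, ω_c=1
Stage 1: ω_s = 1 − (39/19)(0−1) = 58/19
  ⇒ ω_s¹/ω_c¹ = 58/19
Stage 2: N_ring = 31 + 2·22 = 75
Stage 2: 31(ω_s−ω_c) = −75(ω_r−ω_c),  ω_r=0, ω_c=1
Stage 2: ω_s = 1 − (75/31)(0−1) = 106/31
  ⇒ ω_s²/ω_c² = 106/31
Coupling ω_c² = ω_s¹ ⇒ overall = 58/19 × 106/31 = 6148/589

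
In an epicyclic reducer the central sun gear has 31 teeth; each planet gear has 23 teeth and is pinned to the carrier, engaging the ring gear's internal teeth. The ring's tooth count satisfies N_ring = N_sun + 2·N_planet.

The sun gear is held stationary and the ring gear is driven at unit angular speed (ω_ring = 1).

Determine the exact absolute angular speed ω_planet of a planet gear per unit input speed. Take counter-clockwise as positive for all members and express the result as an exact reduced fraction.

77/46

N_ring = 31 + 2·23 = 77
31(ω_s−ω_c) = −77(ω_r−ω_c),  ω_s=0, ω_r=1
31(0−ω_c) = −77(1−ω_c)  ⇒  108ω_c = 77  ⇒  ω_c = 77/108
sun–planet: 31·(0−77/108) = −23·(ω_p−ω_c)  ⇒  ω_p−ω_c = −(31/23)·(-77/108) = 2387/2484
ω_p = 77/108 + 2387/2484 = 77/46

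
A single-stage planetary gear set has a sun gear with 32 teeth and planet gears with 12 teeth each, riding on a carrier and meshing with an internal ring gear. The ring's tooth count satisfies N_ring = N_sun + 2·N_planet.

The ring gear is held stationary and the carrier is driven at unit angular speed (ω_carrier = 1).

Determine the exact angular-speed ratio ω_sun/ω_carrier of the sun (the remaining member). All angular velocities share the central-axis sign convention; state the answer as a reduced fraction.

11/4

N_ring = 32 + 2·12 = 56
32(ω_s−ω_c) = −56(ω_r−ω_c),  ω_r=0, ω_c=1
ω_s = 1 − (56/32)(0−1) = 11/4
ω_s/ω_c = 11/4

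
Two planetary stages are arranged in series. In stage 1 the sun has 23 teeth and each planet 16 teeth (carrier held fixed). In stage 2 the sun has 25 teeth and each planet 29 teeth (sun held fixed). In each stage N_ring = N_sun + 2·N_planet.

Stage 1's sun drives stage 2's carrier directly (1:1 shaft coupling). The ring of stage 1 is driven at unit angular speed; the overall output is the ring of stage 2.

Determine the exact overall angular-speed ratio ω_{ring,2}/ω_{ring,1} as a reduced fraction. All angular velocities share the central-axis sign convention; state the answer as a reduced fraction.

Stage 1: N_ring = 23 + 2·16 = 55
Stage 1: 23(ω_s−ω_c) = −55(ω_r−ω_c),  ω_c=0, ω_r=1
Stage 1: ω_s = 0 − (55/23)(1−0) = -55/23
  ⇒ ω_s¹/ω_r¹ = -55/23
Stage 2: N_ring = 25 + 2·29 = 83
Stage 2: 25(ω_s−ω_c) = −83(ω_r−ω_c),  ω_s=0, ω_c=1
Stage 2: ω_r = 1 − (25/83)(0−1) = 108/83
  ⇒ ω_r²/ω_c² = 108/83
Coupling ω_c² = ω_s¹ ⇒ overall = -55/23 × 108/83 = -5940/1909

-5940/1909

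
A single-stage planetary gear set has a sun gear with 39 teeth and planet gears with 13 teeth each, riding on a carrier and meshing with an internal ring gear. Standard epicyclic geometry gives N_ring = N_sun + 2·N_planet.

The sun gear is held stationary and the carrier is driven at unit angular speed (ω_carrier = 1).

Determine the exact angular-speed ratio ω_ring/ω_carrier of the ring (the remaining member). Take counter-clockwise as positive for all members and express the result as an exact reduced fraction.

N_ring = 39 + 2·13 = 65
39(ω_s−ω_c) = −65(ω_r−ω_c),  ω_s=0, ω_c=1
ω_r = 1 − (39/65)(0−1) = 8/5
ω_r/ω_c = 8/5

8/5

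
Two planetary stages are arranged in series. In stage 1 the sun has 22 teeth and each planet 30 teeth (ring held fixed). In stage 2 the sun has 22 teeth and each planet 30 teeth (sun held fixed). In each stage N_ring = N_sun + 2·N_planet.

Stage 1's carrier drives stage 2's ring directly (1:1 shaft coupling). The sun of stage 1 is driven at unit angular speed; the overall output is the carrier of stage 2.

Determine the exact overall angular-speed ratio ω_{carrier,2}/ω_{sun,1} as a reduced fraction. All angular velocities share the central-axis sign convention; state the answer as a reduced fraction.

Stage 1: N_ring = 22 + 2·30 = 82
Stage 1: 22(ω_s−ω_c) = −82(ω_r−ω_c),  ω_r=0, ω_s=1
Stage 1: 22(1−ω_c) = −82(0−ω_c)  ⇒  104ω_c = 22  ⇒  ω_c = 11/52
  ⇒ ω_c¹/ω_s¹ = 11/52
Stage 2: N_ring = 22 + 2·30 = 82
Stage 2: 22(ω_s−ω_c) = −82(ω_r−ω_c),  ω_s=0, ω_r=1
Stage 2: 22(0−ω_c) = −82(1−ω_c)  ⇒  104ω_c = 82  ⇒  ω_c = 41/52
  ⇒ ω_c²/ω_r² = 41/52
Coupling ω_r² = ω_c¹ ⇒ overall = 11/52 × 41/52 = 451/2704

451/2704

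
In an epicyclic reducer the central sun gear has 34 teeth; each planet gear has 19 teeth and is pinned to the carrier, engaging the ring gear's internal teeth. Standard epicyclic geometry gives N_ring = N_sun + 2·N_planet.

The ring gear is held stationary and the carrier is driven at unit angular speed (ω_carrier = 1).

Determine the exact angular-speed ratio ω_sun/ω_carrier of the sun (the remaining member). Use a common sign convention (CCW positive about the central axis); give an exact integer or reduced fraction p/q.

N_ring = 34 + 2·19 = 72
34(ω_s−ω_c) = −72(ω_r−ω_c),  ω_r=0, ω_c=1
ω_s = 1 − (72/34)(0−1) = 53/17
ω_s/ω_c = 53/17

53/17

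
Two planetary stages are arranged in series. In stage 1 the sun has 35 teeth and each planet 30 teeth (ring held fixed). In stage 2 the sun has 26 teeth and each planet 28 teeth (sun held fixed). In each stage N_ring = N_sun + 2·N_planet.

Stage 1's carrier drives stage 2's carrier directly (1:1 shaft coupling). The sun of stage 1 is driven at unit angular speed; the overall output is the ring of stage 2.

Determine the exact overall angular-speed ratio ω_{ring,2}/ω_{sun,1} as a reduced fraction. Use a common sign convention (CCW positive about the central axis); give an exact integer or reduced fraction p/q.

189/533

Stage 1: N_ring = 35 + 2·30 = 95
Stage 1: 35(ω_s−ω_c) = −95(ω_r−ω_c),  ω_r=0, ω_s=1
Stage 1: 35(1−ω_c) = −95(0−ω_c)  ⇒  130ω_c = 35  ⇒  ω_c = 7/26
  ⇒ ω_c¹/ω_s¹ = 7/26
Stage 2: N_ring = 26 + 2·28 = 82
Stage 2: 26(ω_s−ω_c) = −82(ω_r−ω_c),  ω_s=0, ω_c=1
Stage 2: ω_r = 1 − (26/82)(0−1) = 54/41
  ⇒ ω_r²/ω_c² = 54/41
Coupling ω_c² = ω_c¹ ⇒ overall = 7/26 × 54/41 = 189/533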